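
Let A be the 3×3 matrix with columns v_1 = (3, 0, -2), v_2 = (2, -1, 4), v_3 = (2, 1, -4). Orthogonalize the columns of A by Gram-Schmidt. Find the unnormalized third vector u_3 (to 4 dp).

u_3 = (0.0595, 0.4758, 0.0892)

v_1 = (3, 0, -2); ‖v_1‖ = 3.6056, so e_1 = (0.8321, 0.0000, -0.5547).
e_1·v_2 = 0.8321·2 + 0.0000·(-1) + (-0.5547)·4 = -0.5547.
u_2 = v_2 + 0.5547·e_1 = (2.4615, -1.0000, 3.6923).
‖u_2‖ = 4.5489, so e_2 = (0.5411, -0.2198, 0.8117).
e_1·v_3 = 0.8321·2 + 0.0000·1 + (-0.5547)·(-4) = 3.8829; e_2·v_3 = 0.5411·2 + (-0.2198)·1 + 0.8117·(-4) = -2.3844.
u_3 = v_3 − 3.8829·e_1 + 2.3844·e_2 = (0.0595, 0.4758, 0.0892).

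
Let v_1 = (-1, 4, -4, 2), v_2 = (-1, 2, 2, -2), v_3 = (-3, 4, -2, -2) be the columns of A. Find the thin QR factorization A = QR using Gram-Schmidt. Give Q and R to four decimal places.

e_1 = v_1/‖v_1‖ = (-1, 4, -4, 2)/6.0828 = (-0.1644, 0.6576, -0.6576, 0.3288).
r_{12} = e_1·v_2 = -0.4932.
u_2 = v_2 + 0.4932·e_1 = (-1.0811, 2.3243, 1.6757, -1.8378).
‖u_2‖ = 3.5717, so e_2 = (-0.3027, 0.6508, 0.4692, -0.5146).
r_{13} = e_1·v_3 = 3.7812; r_{23} = e_2·v_3 = 3.6019.
u_3 = v_3 − 3.7812·e_1 − 3.6019·e_2 = (-1.2881, -0.8305, -1.2034, -1.3898).
‖u_3‖ = 2.3935, so e_3 = (-0.5382, -0.3470, -0.5028, -0.5807).

Q = [[-0.1644, -0.3027, -0.5382], [0.6576, 0.6508, -0.3470], [-0.6576, 0.4692, -0.5028], [0.3288, -0.5146, -0.5807]], R = [[6.0828, -0.4932, 3.7812], [0.0000, 3.5717, 3.6019], [0.0000, 0.0000, 2.3935]]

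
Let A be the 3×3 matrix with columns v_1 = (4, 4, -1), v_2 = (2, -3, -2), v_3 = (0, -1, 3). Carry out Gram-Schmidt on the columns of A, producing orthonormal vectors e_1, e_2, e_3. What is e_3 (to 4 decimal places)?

e_3 = (0.4661, -0.2542, 0.8474)

v_1 = (4, 4, -1); ‖v_1‖ = 5.7446, so e_1 = (0.6963, 0.6963, -0.1741).
e_1·v_2 = 0.6963·2 + 0.6963·(-3) + (-0.1741)·(-2) = -0.3482.
u_2 = v_2 + 0.3482·e_1 = (2.2424, -2.7576, -2.0606).
‖u_2‖ = 4.1084, so e_2 = (0.5458, -0.6712, -0.5016).
e_1·v_3 = 0.6963·0 + 0.6963·(-1) + (-0.1741)·3 = -1.2185; e_2·v_3 = 0.5458·0 + (-0.6712)·(-1) + (-0.5016)·3 = -0.8335.
u_3 = v_3 + 1.2185·e_1 + 0.8335·e_2 = (1.3034, -0.7110, 2.3698).
‖u_3‖ = 2.7965, so e_3 = (0.4661, -0.2542, 0.8474).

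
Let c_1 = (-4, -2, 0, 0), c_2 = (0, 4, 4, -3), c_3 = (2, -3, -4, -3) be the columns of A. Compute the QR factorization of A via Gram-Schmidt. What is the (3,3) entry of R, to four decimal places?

r_{33} = 5.2372

c_1 = (-4, -2, 0, 0); ‖c_1‖ = 4.4721, so q_1 = (-0.8944, -0.4472, 0.0000, 0.0000).
q_1·c_2 = (-0.8944)·0 + (-0.4472)·4 + 0.0000·4 + 0.0000·(-3) = -1.7889.
u_2 = c_2 + 1.7889·q_1 = (-1.6000, 3.2000, 4.0000, -3.0000).
‖u_2‖ = 6.1482, so q_2 = (-0.2602, 0.5205, 0.6506, -0.4880).
q_1·c_3 = (-0.8944)·2 + (-0.4472)·(-3) + 0.0000·(-4) + 0.0000·(-3) = -0.4472; q_2·c_3 = (-0.2602)·2 + 0.5205·(-3) + 0.6506·(-4) + (-0.4880)·(-3) = -3.2205.
u_3 = c_3 + 0.4472·q_1 + 3.2205·q_2 = (0.7619, -1.5238, -1.9048, -4.5714).
r_{33} = ‖u_3‖ = 5.2372.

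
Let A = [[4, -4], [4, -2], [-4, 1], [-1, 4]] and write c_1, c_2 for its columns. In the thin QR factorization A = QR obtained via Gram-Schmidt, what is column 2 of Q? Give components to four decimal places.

e_2 = (-0.3458, 0.1526, -0.4018, 0.8341)

c_1 = (4, 4, -4, -1); ‖c_1‖ = 7.0000, so e_1 = (0.5714, 0.5714, -0.5714, -0.1429).
e_1·c_2 = 0.5714·(-4) + 0.5714·(-2) + (-0.5714)·1 + (-0.1429)·4 = -4.5714.
u_2 = c_2 + 4.5714·e_1 = (-1.3878, 0.6122, -1.6122, 3.3469).
‖u_2‖ = 4.0127, so e_2 = (-0.3458, 0.1526, -0.4018, 0.8341).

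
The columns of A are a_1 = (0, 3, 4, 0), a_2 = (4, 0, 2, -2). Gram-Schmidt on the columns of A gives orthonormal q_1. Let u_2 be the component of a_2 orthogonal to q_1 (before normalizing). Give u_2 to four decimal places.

u_2 = (4.0000, -0.9600, 0.7200, -2.0000)

q_1 = a_1/‖a_1‖ = (0, 3, 4, 0)/5.0000 = (0.0000, 0.6000, 0.8000, 0.0000).
r_{12} = q_1·a_2 = 1.6000.
u_2 = a_2 − 1.6000·q_1 = (4.0000, -0.9600, 0.7200, -2.0000).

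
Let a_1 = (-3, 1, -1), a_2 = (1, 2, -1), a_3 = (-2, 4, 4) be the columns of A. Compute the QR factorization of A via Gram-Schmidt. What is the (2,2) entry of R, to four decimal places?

a_1 = (-3, 1, -1); ‖a_1‖ = 3.3166, so e_1 = (-0.9045, 0.3015, -0.3015).
e_1·a_2 = (-0.9045)·1 + 0.3015·2 + (-0.3015)·(-1) = 0.0000.
u_2 = a_2 + 0.0000·e_1 = (1.0000, 2.0000, -1.0000).
r_{22} = ‖u_2‖ = 2.4495.

r_{22} = 2.4495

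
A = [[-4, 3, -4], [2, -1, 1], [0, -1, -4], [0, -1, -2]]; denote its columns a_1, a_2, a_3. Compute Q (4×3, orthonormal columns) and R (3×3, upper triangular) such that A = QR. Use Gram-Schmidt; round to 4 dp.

Q = [[-0.8944, 0.1348, -0.3553], [0.4472, 0.2697, -0.7107], [0.0000, -0.6742, -0.5685], [0.0000, -0.6742, 0.2132]], R = [[4.4721, -3.1305, 4.0249], [0.0000, 1.4832, 3.7755], [0.0000, 0.0000, 2.5584]]

a_1 = (-4, 2, 0, 0); ‖a_1‖ = 4.4721, so q_1 = (-0.8944, 0.4472, 0.0000, 0.0000).
q_1·a_2 = (-0.8944)·3 + 0.4472·(-1) + 0.0000·(-1) + 0.0000·(-1) = -3.1305.
u_2 = a_2 + 3.1305·q_1 = (0.2000, 0.4000, -1.0000, -1.0000).
‖u_2‖ = 1.4832, so q_2 = (0.1348, 0.2697, -0.6742, -0.6742).
q_1·a_3 = (-0.8944)·(-4) + 0.4472·1 + 0.0000·(-4) + 0.0000·(-2) = 4.0249; q_2·a_3 = 0.1348·(-4) + 0.2697·1 + (-0.6742)·(-4) + (-0.6742)·(-2) = 3.7755.
u_3 = a_3 − 4.0249·q_1 − 3.7755·q_2 = (-0.9091, -1.8182, -1.4545, 0.5455).
‖u_3‖ = 2.5584, so q_3 = (-0.3553, -0.7107, -0.5685, 0.2132).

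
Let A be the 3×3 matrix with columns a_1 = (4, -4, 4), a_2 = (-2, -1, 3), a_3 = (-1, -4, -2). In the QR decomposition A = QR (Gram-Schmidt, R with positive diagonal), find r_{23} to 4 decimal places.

r_{23} = -0.1873

e_1 = a_1/‖a_1‖ = (4, -4, 4)/6.9282 = (0.5774, -0.5774, 0.5774).
r_{12} = e_1·a_2 = 1.1547.
u_2 = a_2 − 1.1547·e_1 = (-2.6667, -0.3333, 2.3333).
‖u_2‖ = 3.5590, so e_2 = (-0.7493, -0.0937, 0.6556).
r_{23} = e_2·a_3 = -0.1873.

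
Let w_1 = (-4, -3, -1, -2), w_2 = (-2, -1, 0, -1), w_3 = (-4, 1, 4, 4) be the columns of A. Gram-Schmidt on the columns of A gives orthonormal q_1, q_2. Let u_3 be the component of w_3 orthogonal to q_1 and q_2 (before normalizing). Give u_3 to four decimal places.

q_1 = w_1/‖w_1‖ = (-4, -3, -1, -2)/5.4772 = (-0.7303, -0.5477, -0.1826, -0.3651).
r_{12} = q_1·w_2 = 2.3735.
u_2 = w_2 − 2.3735·q_1 = (-0.2667, 0.3000, 0.4333, -0.1333).
‖u_2‖ = 0.6055, so q_2 = (-0.4404, 0.4954, 0.7156, -0.2202).
r_{13} = q_1·w_3 = 0.1826; r_{23} = q_2·w_3 = 4.2387.
u_3 = w_3 − 0.1826·q_1 − 4.2387·q_2 = (-2.0000, -1.0000, 1.0000, 5.0000).

u_3 = (-2.0000, -1.0000, 1.0000, 5.0000)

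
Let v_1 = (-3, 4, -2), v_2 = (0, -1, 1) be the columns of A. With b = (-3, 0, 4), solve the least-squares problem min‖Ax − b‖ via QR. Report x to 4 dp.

v_1 = (-3, 4, -2); ‖v_1‖ = 5.3852, so q_1 = (-0.5571, 0.7428, -0.3714).
q_1·v_2 = (-0.5571)·0 + 0.7428·(-1) + (-0.3714)·1 = -1.1142.
u_2 = v_2 + 1.1142·q_1 = (-0.6207, -0.1724, 0.5862).
‖u_2‖ = 0.8710, so q_2 = (-0.7126, -0.1980, 0.6730).
Qᵀb = (0.1857, 4.8300).
Back-substitute: x_2 = 4.8300/0.8710 = 5.5455.
x_1 = (0.1857 + 1.1142·5.5455)/5.3852 = 1.1818.

x = (1.1818, 5.5455)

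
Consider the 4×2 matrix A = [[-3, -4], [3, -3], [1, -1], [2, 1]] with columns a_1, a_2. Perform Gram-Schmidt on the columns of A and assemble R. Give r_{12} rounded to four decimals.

r_{12} = 0.8341

e_1 = a_1/‖a_1‖ = (-3, 3, 1, 2)/4.7958 = (-0.6255, 0.6255, 0.2085, 0.4170).
r_{12} = e_1·a_2 = 0.8341.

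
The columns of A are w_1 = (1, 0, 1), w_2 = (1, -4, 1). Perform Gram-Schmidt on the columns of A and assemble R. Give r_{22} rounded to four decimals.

r_{22} = 4.0000

w_1 = (1, 0, 1); ‖w_1‖ = 1.4142, so q_1 = (0.7071, 0.0000, 0.7071).
q_1·w_2 = 0.7071·1 + 0.0000·(-4) + 0.7071·1 = 1.4142.
u_2 = w_2 − 1.4142·q_1 = (0.0000, -4.0000, 0.0000).
r_{22} = ‖u_2‖ = 4.0000.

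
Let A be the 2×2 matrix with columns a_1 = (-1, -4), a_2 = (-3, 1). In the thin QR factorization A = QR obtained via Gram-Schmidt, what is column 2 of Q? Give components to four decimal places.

e_1 = a_1/‖a_1‖ = (-1, -4)/4.1231 = (-0.2425, -0.9701).
r_{12} = e_1·a_2 = -0.2425.
u_2 = a_2 + 0.2425·e_1 = (-3.0588, 0.7647).
‖u_2‖ = 3.1530, so e_2 = (-0.9701, 0.2425).

e_2 = (-0.9701, 0.2425)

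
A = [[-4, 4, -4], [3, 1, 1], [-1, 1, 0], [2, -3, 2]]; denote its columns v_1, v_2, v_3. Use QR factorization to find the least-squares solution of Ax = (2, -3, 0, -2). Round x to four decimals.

x = (-0.7770, -0.2782, -0.1415)

e_1 = v_1/‖v_1‖ = (-4, 3, -1, 2)/5.4772 = (-0.7303, 0.5477, -0.1826, 0.3651).
r_{12} = e_1·v_2 = -3.6515.
u_2 = v_2 + 3.6515·e_1 = (1.3333, 3.0000, 0.3333, -1.6667).
‖u_2‖ = 3.6968, so e_2 = (0.3607, 0.8115, 0.0902, -0.4508).
r_{13} = e_1·v_3 = 4.1992; r_{23} = e_2·v_3 = -1.5328.
u_3 = v_3 − 4.1992·e_1 + 1.5328·e_2 = (-0.3805, -0.0561, 0.9049, -0.2244).
‖u_3‖ = 1.0085, so e_3 = (-0.3773, -0.0556, 0.8973, -0.2225).
Qᵀb = (-3.8341, -0.8115, -0.1427).
Back-substitute: x_3 = -0.1427/1.0085 = -0.1415.
x_2 = (-0.8115 + 1.5328·(-0.1415))/3.6968 = -0.2782.
x_1 = (-3.8341 + 3.6515·(-0.2782) − 4.1992·(-0.1415))/5.4772 = -0.7770.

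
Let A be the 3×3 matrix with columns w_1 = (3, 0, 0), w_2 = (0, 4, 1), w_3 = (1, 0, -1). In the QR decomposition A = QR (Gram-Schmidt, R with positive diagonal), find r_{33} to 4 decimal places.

w_1 = (3, 0, 0); ‖w_1‖ = 3.0000, so q_1 = (1.0000, 0.0000, 0.0000).
q_1·w_2 = 1.0000·0 + 0.0000·4 + 0.0000·1 = 0.0000.
u_2 = w_2 + 0.0000·q_1 = (0.0000, 4.0000, 1.0000).
‖u_2‖ = 4.1231, so q_2 = (0.0000, 0.9701, 0.2425).
q_1·w_3 = 1.0000·1 + 0.0000·0 + 0.0000·(-1) = 1.0000; q_2·w_3 = 0.0000·1 + 0.9701·0 + 0.2425·(-1) = -0.2425.
u_3 = w_3 − 1.0000·q_1 + 0.2425·q_2 = (0.0000, 0.2353, -0.9412).
r_{33} = ‖u_3‖ = 0.9701.

r_{33} = 0.9701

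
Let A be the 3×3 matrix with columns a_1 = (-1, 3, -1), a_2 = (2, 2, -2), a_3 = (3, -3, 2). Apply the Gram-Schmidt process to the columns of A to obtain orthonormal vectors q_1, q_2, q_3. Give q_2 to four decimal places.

q_2 = (0.8616, 0.1231, -0.4924)

a_1 = (-1, 3, -1); ‖a_1‖ = 3.3166, so q_1 = (-0.3015, 0.9045, -0.3015).
q_1·a_2 = (-0.3015)·2 + 0.9045·2 + (-0.3015)·(-2) = 1.8091.
u_2 = a_2 − 1.8091·q_1 = (2.5455, 0.3636, -1.4545).
‖u_2‖ = 2.9542, so q_2 = (0.8616, 0.1231, -0.4924).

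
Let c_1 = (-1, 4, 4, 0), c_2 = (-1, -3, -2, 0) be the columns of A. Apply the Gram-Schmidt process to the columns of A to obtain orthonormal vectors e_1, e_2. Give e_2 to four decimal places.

e_2 = (-0.9007, -0.3984, 0.1732, 0.0000)

e_1 = c_1/‖c_1‖ = (-1, 4, 4, 0)/5.7446 = (-0.1741, 0.6963, 0.6963, 0.0000).
r_{12} = e_1·c_2 = -3.3075.
u_2 = c_2 + 3.3075·e_1 = (-1.5758, -0.6970, 0.3030, 0.0000).
‖u_2‖ = 1.7495, so e_2 = (-0.9007, -0.3984, 0.1732, 0.0000).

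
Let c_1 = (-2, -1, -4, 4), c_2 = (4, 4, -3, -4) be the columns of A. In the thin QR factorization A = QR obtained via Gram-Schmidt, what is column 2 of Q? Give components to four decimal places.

e_2 = (0.4430, 0.5041, -0.6683, -0.3208)

c_1 = (-2, -1, -4, 4); ‖c_1‖ = 6.0828, so e_1 = (-0.3288, -0.1644, -0.6576, 0.6576).
e_1·c_2 = (-0.3288)·4 + (-0.1644)·4 + (-0.6576)·(-3) + 0.6576·(-4) = -2.6304.
u_2 = c_2 + 2.6304·e_1 = (3.1351, 3.5676, -4.7297, -2.2703).
‖u_2‖ = 7.0768, so e_2 = (0.4430, 0.5041, -0.6683, -0.3208).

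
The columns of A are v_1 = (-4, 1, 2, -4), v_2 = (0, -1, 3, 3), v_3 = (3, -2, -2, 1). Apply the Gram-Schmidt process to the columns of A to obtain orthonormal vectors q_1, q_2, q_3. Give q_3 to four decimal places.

q_1 = v_1/‖v_1‖ = (-4, 1, 2, -4)/6.0828 = (-0.6576, 0.1644, 0.3288, -0.6576).
r_{12} = q_1·v_2 = -1.1508.
u_2 = v_2 + 1.1508·q_1 = (-0.7568, -0.8108, 3.3784, 2.2432).
‖u_2‖ = 4.2042, so q_2 = (-0.1800, -0.1929, 0.8036, 0.5336).
r_{13} = q_1·v_3 = -3.6168; r_{23} = q_2·v_3 = -1.2278.
u_3 = v_3 + 3.6168·q_1 + 1.2278·q_2 = (0.4006, -1.6422, 0.1758, -0.7232).
‖u_3‖ = 1.8470, so q_3 = (0.2169, -0.8891, 0.0952, -0.3916).

q_3 = (0.2169, -0.8891, 0.0952, -0.3916)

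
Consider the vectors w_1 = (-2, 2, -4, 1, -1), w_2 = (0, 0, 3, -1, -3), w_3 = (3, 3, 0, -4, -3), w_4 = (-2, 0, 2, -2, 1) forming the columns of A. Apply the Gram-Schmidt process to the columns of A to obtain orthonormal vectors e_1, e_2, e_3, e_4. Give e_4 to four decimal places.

e_1 = w_1/‖w_1‖ = (-2, 2, -4, 1, -1)/5.0990 = (-0.3922, 0.3922, -0.7845, 0.1961, -0.1961).
r_{12} = e_1·w_2 = -1.9612.
u_2 = w_2 + 1.9612·e_1 = (-0.7692, 0.7692, 1.4615, -0.6154, -3.3846).
‖u_2‖ = 3.8928, so e_2 = (-0.1976, 0.1976, 0.3754, -0.1581, -0.8695).
r_{13} = e_1·w_3 = -0.1961; r_{23} = e_2·w_3 = 3.2407.
u_3 = w_3 + 0.1961·e_1 − 3.2407·e_2 = (3.5635, 2.4365, -1.3706, -3.4492, -0.2208).
‖u_3‖ = 5.6973, so e_3 = (0.6255, 0.4277, -0.2406, -0.6054, -0.0388).
r_{14} = e_1·w_4 = -1.3728; r_{24} = e_2·w_4 = 0.5928; r_{34} = e_3·w_4 = -0.5600.
u_4 = w_4 + 1.3728·e_1 − 0.5928·e_2 + 0.5600·e_3 = (-2.0711, 0.6608, 0.5658, -1.9761, 1.2245).
‖u_4‖ = 3.2327, so e_4 = (-0.6407, 0.2044, 0.1750, -0.6113, 0.3788).

e_4 = (-0.6407, 0.2044, 0.1750, -0.6113, 0.3788)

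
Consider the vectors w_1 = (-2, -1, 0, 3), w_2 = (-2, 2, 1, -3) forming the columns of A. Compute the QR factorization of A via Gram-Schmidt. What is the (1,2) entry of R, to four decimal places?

r_{12} = -1.8708

q_1 = w_1/‖w_1‖ = (-2, -1, 0, 3)/3.7417 = (-0.5345, -0.2673, 0.0000, 0.8018).
r_{12} = q_1·w_2 = -1.8708.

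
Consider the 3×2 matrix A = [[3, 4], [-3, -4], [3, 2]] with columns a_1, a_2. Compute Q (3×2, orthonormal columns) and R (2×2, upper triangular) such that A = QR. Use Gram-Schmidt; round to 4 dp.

a_1 = (3, -3, 3); ‖a_1‖ = 5.1962, so e_1 = (0.5774, -0.5774, 0.5774).
e_1·a_2 = 0.5774·4 + (-0.5774)·(-4) + 0.5774·2 = 5.7735.
u_2 = a_2 − 5.7735·e_1 = (0.6667, -0.6667, -1.3333).
‖u_2‖ = 1.6330, so e_2 = (0.4082, -0.4082, -0.8165).

Q = [[0.5774, 0.4082], [-0.5774, -0.4082], [0.5774, -0.8165]], R = [[5.1962, 5.7735], [0.0000, 1.6330]]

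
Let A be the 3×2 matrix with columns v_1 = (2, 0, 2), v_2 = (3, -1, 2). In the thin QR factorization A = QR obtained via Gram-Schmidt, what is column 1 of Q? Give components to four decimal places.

q_1 = v_1/‖v_1‖ = (2, 0, 2)/2.8284 = (0.7071, 0.0000, 0.7071).

q_1 = (0.7071, 0.0000, 0.7071)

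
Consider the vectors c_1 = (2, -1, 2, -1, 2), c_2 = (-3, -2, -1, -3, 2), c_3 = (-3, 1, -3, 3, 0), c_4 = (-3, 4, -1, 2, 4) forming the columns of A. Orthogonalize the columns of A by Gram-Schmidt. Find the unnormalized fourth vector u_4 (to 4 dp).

u_4 = (-0.9066, 3.8722, 1.0111, -1.1862, 1.2385)

c_1 = (2, -1, 2, -1, 2); ‖c_1‖ = 3.7417, so e_1 = (0.5345, -0.2673, 0.5345, -0.2673, 0.5345).
e_1·c_2 = 0.5345·(-3) + (-0.2673)·(-2) + 0.5345·(-1) + (-0.2673)·(-3) + 0.5345·2 = 0.2673.
u_2 = c_2 − 0.2673·e_1 = (-3.1429, -1.9286, -1.1429, -2.9286, 1.8571).
‖u_2‖ = 5.1893, so e_2 = (-0.6056, -0.3716, -0.2202, -0.5644, 0.3579).
e_1·c_3 = 0.5345·(-3) + (-0.2673)·1 + 0.5345·(-3) + (-0.2673)·3 + 0.5345·0 = -4.2762; e_2·c_3 = (-0.6056)·(-3) + (-0.3716)·1 + (-0.2202)·(-3) + (-0.5644)·3 + 0.3579·0 = 0.4129.
u_3 = c_3 + 4.2762·e_1 − 0.4129·e_2 = (-0.4642, 0.0106, -0.6233, 2.0902, 2.1379).
‖u_3‖ = 3.0893, so e_3 = (-0.1503, 0.0034, -0.2018, 0.6766, 0.6920).
e_1·c_4 = 0.5345·(-3) + (-0.2673)·4 + 0.5345·(-1) + (-0.2673)·2 + 0.5345·4 = -1.6036; e_2·c_4 = (-0.6056)·(-3) + (-0.3716)·4 + (-0.2202)·(-1) + (-0.5644)·2 + 0.3579·4 = 0.8534; e_3·c_4 = (-0.1503)·(-3) + 0.0034·4 + (-0.2018)·(-1) + 0.6766·2 + 0.6920·4 = 4.7876.
u_4 = c_4 + 1.6036·e_1 − 0.8534·e_2 − 4.7876·e_3 = (-0.9066, 3.8722, 1.0111, -1.1862, 1.2385).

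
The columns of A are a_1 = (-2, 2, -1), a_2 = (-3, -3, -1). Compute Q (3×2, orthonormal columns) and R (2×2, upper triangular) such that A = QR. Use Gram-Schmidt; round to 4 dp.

Q = [[-0.6667, -0.6391], [0.6667, -0.7414], [-0.3333, -0.2045]], R = [[3.0000, 0.3333], [0.0000, 4.3461]]

a_1 = (-2, 2, -1); ‖a_1‖ = 3.0000, so q_1 = (-0.6667, 0.6667, -0.3333).
q_1·a_2 = (-0.6667)·(-3) + 0.6667·(-3) + (-0.3333)·(-1) = 0.3333.
u_2 = a_2 − 0.3333·q_1 = (-2.7778, -3.2222, -0.8889).
‖u_2‖ = 4.3461, so q_2 = (-0.6391, -0.7414, -0.2045).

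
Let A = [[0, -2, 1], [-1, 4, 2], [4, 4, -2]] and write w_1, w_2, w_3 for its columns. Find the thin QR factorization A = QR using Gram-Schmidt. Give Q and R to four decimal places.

q_1 = w_1/‖w_1‖ = (0, -1, 4)/4.1231 = (0.0000, -0.2425, 0.9701).
r_{12} = q_1·w_2 = 2.9104.
u_2 = w_2 − 2.9104·q_1 = (-2.0000, 4.7059, 1.1765).
‖u_2‖ = 5.2468, so q_2 = (-0.3812, 0.8969, 0.2242).
r_{13} = q_1·w_3 = -2.4254; r_{23} = q_2·w_3 = 0.9642.
u_3 = w_3 + 2.4254·q_1 − 0.9642·q_2 = (1.3675, 0.5470, 0.1368).
‖u_3‖ = 1.4792, so q_3 = (0.9245, 0.3698, 0.0925).

Q = [[0.0000, -0.3812, 0.9245], [-0.2425, 0.8969, 0.3698], [0.9701, 0.2242, 0.0925]], R = [[4.1231, 2.9104, -2.4254], [0.0000, 5.2468, 0.9642], [0.0000, 0.0000, 1.4792]]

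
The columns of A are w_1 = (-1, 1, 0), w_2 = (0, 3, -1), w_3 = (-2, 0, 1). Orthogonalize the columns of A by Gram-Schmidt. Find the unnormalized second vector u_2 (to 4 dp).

u_2 = (1.5000, 1.5000, -1.0000)

w_1 = (-1, 1, 0); ‖w_1‖ = 1.4142, so q_1 = (-0.7071, 0.7071, 0.0000).
q_1·w_2 = (-0.7071)·0 + 0.7071·3 + 0.0000·(-1) = 2.1213.
u_2 = w_2 − 2.1213·q_1 = (1.5000, 1.5000, -1.0000).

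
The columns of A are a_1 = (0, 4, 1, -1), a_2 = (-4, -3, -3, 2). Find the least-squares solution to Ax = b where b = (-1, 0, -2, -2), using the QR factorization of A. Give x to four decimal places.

e_1 = a_1/‖a_1‖ = (0, 4, 1, -1)/4.2426 = (0.0000, 0.9428, 0.2357, -0.2357).
r_{12} = e_1·a_2 = -4.0069.
u_2 = a_2 + 4.0069·e_1 = (-4.0000, 0.7778, -2.0556, 1.0556).
‖u_2‖ = 4.6845, so e_2 = (-0.8539, 0.1660, -0.4388, 0.2253).
Qᵀb = (0.0000, 1.2808).
Back-substitute: x_2 = 1.2808/4.6845 = 0.2734.
x_1 = (0.0000 + 4.0069·0.2734)/4.2426 = 0.2582.

x = (0.2582, 0.2734)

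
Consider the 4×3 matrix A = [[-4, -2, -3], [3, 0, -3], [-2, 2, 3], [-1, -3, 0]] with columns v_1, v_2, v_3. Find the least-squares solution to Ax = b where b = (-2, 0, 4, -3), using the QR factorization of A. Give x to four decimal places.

v_1 = (-4, 3, -2, -1); ‖v_1‖ = 5.4772, so e_1 = (-0.7303, 0.5477, -0.3651, -0.1826).
e_1·v_2 = (-0.7303)·(-2) + 0.5477·0 + (-0.3651)·2 + (-0.1826)·(-3) = 1.2780.
u_2 = v_2 − 1.2780·e_1 = (-1.0667, -0.7000, 2.4667, -2.7667).
‖u_2‖ = 3.9200, so e_2 = (-0.2721, -0.1786, 0.6292, -0.7058).
e_1·v_3 = (-0.7303)·(-3) + 0.5477·(-3) + (-0.3651)·3 + (-0.1826)·0 = -0.5477; e_2·v_3 = (-0.2721)·(-3) + (-0.1786)·(-3) + 0.6292·3 + (-0.7058)·0 = 3.2398.
u_3 = v_3 + 0.5477·e_1 − 3.2398·e_2 = (-2.5184, -2.1215, 0.7614, 2.1866).
‖u_3‖ = 4.0254, so e_3 = (-0.6256, -0.5270, 0.1891, 0.5432).
Qᵀb = (0.5477, 5.1785, 0.3783).
Back-substitute: x_3 = 0.3783/4.0254 = 0.0940.
x_2 = (5.1785 − 3.2398·0.0940)/3.9200 = 1.2434.
x_1 = (0.5477 − 1.2780·1.2434 + 0.5477·0.0940)/5.4772 = -0.1807.

x = (-0.1807, 1.2434, 0.0940)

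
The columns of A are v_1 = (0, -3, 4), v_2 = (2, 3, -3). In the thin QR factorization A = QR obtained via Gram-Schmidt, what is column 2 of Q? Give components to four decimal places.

q_2 = (0.9578, 0.2299, 0.1724)

v_1 = (0, -3, 4); ‖v_1‖ = 5.0000, so q_1 = (0.0000, -0.6000, 0.8000).
q_1·v_2 = 0.0000·2 + (-0.6000)·3 + 0.8000·(-3) = -4.2000.
u_2 = v_2 + 4.2000·q_1 = (2.0000, 0.4800, 0.3600).
‖u_2‖ = 2.0881, so q_2 = (0.9578, 0.2299, 0.1724).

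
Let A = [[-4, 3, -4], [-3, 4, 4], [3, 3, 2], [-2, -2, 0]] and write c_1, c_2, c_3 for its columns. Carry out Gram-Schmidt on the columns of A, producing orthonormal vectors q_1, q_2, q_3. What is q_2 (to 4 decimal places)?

q_1 = c_1/‖c_1‖ = (-4, -3, 3, -2)/6.1644 = (-0.6489, -0.4867, 0.4867, -0.3244).
r_{12} = q_1·c_2 = -1.7844.
u_2 = c_2 + 1.7844·q_1 = (1.8421, 3.1316, 3.8684, -2.5789).
‖u_2‖ = 5.9005, so q_2 = (0.3122, 0.5307, 0.6556, -0.4371).

q_2 = (0.3122, 0.5307, 0.6556, -0.4371)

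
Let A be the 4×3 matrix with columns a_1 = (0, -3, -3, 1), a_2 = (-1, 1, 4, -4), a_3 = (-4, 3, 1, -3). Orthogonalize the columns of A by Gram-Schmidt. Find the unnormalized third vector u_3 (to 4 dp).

u_3 = (-3.4667, 1.6982, -1.9018, -0.6105)

q_1 = a_1/‖a_1‖ = (0, -3, -3, 1)/4.3589 = (0.0000, -0.6882, -0.6882, 0.2294).
r_{12} = q_1·a_2 = -4.3589.
u_2 = a_2 + 4.3589·q_1 = (-1.0000, -2.0000, 1.0000, -3.0000).
‖u_2‖ = 3.8730, so q_2 = (-0.2582, -0.5164, 0.2582, -0.7746).
r_{13} = q_1·a_3 = -3.4412; r_{23} = q_2·a_3 = 2.0656.
u_3 = a_3 + 3.4412·q_1 − 2.0656·q_2 = (-3.4667, 1.6982, -1.9018, -0.6105).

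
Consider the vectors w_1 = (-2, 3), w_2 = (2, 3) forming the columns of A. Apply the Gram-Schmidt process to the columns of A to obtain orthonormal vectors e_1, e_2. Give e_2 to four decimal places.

w_1 = (-2, 3); ‖w_1‖ = 3.6056, so e_1 = (-0.5547, 0.8321).
e_1·w_2 = (-0.5547)·2 + 0.8321·3 = 1.3868.
u_2 = w_2 − 1.3868·e_1 = (2.7692, 1.8462).
‖u_2‖ = 3.3282, so e_2 = (0.8321, 0.5547).

e_2 = (0.8321, 0.5547)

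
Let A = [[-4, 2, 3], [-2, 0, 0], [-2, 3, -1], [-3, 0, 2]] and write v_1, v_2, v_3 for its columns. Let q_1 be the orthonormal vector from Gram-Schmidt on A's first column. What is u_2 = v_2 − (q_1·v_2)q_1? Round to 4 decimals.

u_2 = (0.3030, -0.8485, 2.1515, -1.2727)

v_1 = (-4, -2, -2, -3); ‖v_1‖ = 5.7446, so q_1 = (-0.6963, -0.3482, -0.3482, -0.5222).
q_1·v_2 = (-0.6963)·2 + (-0.3482)·0 + (-0.3482)·3 + (-0.5222)·0 = -2.4371.
u_2 = v_2 + 2.4371·q_1 = (0.3030, -0.8485, 2.1515, -1.2727).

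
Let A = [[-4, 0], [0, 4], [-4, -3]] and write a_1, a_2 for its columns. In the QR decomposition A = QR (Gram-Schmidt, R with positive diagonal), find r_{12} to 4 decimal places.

r_{12} = 2.1213

a_1 = (-4, 0, -4); ‖a_1‖ = 5.6569, so q_1 = (-0.7071, 0.0000, -0.7071).
r_{12} = q_1·a_2 = 2.1213.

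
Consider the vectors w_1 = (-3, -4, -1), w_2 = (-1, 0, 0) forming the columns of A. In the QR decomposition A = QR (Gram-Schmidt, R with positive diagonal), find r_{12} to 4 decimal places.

r_{12} = 0.5883

w_1 = (-3, -4, -1); ‖w_1‖ = 5.0990, so e_1 = (-0.5883, -0.7845, -0.1961).
r_{12} = e_1·w_2 = 0.5883.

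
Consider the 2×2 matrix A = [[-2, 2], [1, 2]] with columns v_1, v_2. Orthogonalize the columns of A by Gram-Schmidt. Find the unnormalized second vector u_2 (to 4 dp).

v_1 = (-2, 1); ‖v_1‖ = 2.2361, so e_1 = (-0.8944, 0.4472).
e_1·v_2 = (-0.8944)·2 + 0.4472·2 = -0.8944.
u_2 = v_2 + 0.8944·e_1 = (1.2000, 2.4000).

u_2 = (1.2000, 2.4000)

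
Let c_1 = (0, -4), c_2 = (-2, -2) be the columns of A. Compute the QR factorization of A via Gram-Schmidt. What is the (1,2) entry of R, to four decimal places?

c_1 = (0, -4); ‖c_1‖ = 4.0000, so q_1 = (0.0000, -1.0000).
r_{12} = q_1·c_2 = 2.0000.

r_{12} = 2.0000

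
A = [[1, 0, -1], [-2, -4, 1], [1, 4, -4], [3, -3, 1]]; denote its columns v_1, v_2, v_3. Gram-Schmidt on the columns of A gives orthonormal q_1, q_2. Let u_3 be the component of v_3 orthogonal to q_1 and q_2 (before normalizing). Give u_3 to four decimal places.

v_1 = (1, -2, 1, 3); ‖v_1‖ = 3.8730, so q_1 = (0.2582, -0.5164, 0.2582, 0.7746).
q_1·v_2 = 0.2582·0 + (-0.5164)·(-4) + 0.2582·4 + 0.7746·(-3) = 0.7746.
u_2 = v_2 − 0.7746·q_1 = (-0.2000, -3.6000, 3.8000, -3.6000).
‖u_2‖ = 6.3561, so q_2 = (-0.0315, -0.5664, 0.5979, -0.5664).
q_1·v_3 = 0.2582·(-1) + (-0.5164)·1 + 0.2582·(-4) + 0.7746·1 = -1.0328; q_2·v_3 = (-0.0315)·(-1) + (-0.5664)·1 + 0.5979·(-4) + (-0.5664)·1 = -3.4927.
u_3 = v_3 + 1.0328·q_1 + 3.4927·q_2 = (-0.8432, -1.5116, -1.6452, -0.1782).

u_3 = (-0.8432, -1.5116, -1.6452, -0.1782)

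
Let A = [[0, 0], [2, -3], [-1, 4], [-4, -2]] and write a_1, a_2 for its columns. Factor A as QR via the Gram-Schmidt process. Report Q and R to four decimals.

Q = [[0.0000, 0.0000], [0.4364, -0.5234], [-0.2182, 0.7275], [-0.8729, -0.4436]], R = [[4.5826, -0.4364], [0.0000, 5.3675]]

a_1 = (0, 2, -1, -4); ‖a_1‖ = 4.5826, so q_1 = (0.0000, 0.4364, -0.2182, -0.8729).
q_1·a_2 = 0.0000·0 + 0.4364·(-3) + (-0.2182)·4 + (-0.8729)·(-2) = -0.4364.
u_2 = a_2 + 0.4364·q_1 = (0.0000, -2.8095, 3.9048, -2.3810).
‖u_2‖ = 5.3675, so q_2 = (0.0000, -0.5234, 0.7275, -0.4436).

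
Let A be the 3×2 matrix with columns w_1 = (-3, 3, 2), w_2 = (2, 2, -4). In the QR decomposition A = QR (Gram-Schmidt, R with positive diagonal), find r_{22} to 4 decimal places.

r_{22} = 4.5925

w_1 = (-3, 3, 2); ‖w_1‖ = 4.6904, so e_1 = (-0.6396, 0.6396, 0.4264).
e_1·w_2 = (-0.6396)·2 + 0.6396·2 + 0.4264·(-4) = -1.7056.
u_2 = w_2 + 1.7056·e_1 = (0.9091, 3.0909, -3.2727).
r_{22} = ‖u_2‖ = 4.5925.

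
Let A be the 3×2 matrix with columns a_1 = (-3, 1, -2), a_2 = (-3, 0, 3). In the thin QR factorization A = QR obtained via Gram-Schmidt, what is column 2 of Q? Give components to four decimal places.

a_1 = (-3, 1, -2); ‖a_1‖ = 3.7417, so e_1 = (-0.8018, 0.2673, -0.5345).
e_1·a_2 = (-0.8018)·(-3) + 0.2673·0 + (-0.5345)·3 = 0.8018.
u_2 = a_2 − 0.8018·e_1 = (-2.3571, -0.2143, 3.4286).
‖u_2‖ = 4.1662, so e_2 = (-0.5658, -0.0514, 0.8230).

e_2 = (-0.5658, -0.0514, 0.8230)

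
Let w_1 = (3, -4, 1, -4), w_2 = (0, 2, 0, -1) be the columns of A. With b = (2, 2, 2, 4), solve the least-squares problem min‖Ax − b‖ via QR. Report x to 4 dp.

x = (-0.4124, -0.3299)

w_1 = (3, -4, 1, -4); ‖w_1‖ = 6.4807, so q_1 = (0.4629, -0.6172, 0.1543, -0.6172).
q_1·w_2 = 0.4629·0 + (-0.6172)·2 + 0.1543·0 + (-0.6172)·(-1) = -0.6172.
u_2 = w_2 + 0.6172·q_1 = (0.2857, 1.6190, 0.0952, -1.3810).
‖u_2‖ = 2.1492, so q_2 = (0.1329, 0.7533, 0.0443, -0.6425).
Qᵀb = (-2.4689, -0.7090).
Back-substitute: x_2 = -0.7090/2.1492 = -0.3299.
x_1 = (-2.4689 + 0.6172·(-0.3299))/6.4807 = -0.4124.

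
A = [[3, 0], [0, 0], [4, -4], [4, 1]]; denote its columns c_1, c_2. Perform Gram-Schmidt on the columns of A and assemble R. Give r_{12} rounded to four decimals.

r_{12} = -1.8741

q_1 = c_1/‖c_1‖ = (3, 0, 4, 4)/6.4031 = (0.4685, 0.0000, 0.6247, 0.6247).
r_{12} = q_1·c_2 = -1.8741.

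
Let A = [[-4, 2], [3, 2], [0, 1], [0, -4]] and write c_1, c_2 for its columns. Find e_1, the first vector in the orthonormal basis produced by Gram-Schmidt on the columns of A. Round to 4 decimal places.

e_1 = (-0.8000, 0.6000, 0.0000, 0.0000)

c_1 = (-4, 3, 0, 0); ‖c_1‖ = 5.0000, so e_1 = (-0.8000, 0.6000, 0.0000, 0.0000).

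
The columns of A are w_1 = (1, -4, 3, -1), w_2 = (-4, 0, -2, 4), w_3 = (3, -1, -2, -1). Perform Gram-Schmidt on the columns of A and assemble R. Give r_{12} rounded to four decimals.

r_{12} = -2.6943

w_1 = (1, -4, 3, -1); ‖w_1‖ = 5.1962, so q_1 = (0.1925, -0.7698, 0.5774, -0.1925).
r_{12} = q_1·w_2 = -2.6943.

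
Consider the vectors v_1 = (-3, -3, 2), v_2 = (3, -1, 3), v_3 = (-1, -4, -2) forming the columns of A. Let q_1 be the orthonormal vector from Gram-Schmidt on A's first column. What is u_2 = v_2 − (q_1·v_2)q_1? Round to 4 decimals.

v_1 = (-3, -3, 2); ‖v_1‖ = 4.6904, so q_1 = (-0.6396, -0.6396, 0.4264).
q_1·v_2 = (-0.6396)·3 + (-0.6396)·(-1) + 0.4264·3 = 0.0000.
u_2 = v_2 + 0.0000·q_1 = (3.0000, -1.0000, 3.0000).

u_2 = (3.0000, -1.0000, 3.0000)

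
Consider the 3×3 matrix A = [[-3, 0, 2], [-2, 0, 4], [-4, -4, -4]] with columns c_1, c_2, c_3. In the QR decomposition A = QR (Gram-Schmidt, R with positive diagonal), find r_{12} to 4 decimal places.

r_{12} = 2.9711

e_1 = c_1/‖c_1‖ = (-3, -2, -4)/5.3852 = (-0.5571, -0.3714, -0.7428).
r_{12} = e_1·c_2 = 2.9711.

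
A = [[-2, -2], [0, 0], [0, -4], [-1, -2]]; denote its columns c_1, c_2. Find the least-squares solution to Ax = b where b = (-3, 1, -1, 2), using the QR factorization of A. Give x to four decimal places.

c_1 = (-2, 0, 0, -1); ‖c_1‖ = 2.2361, so e_1 = (-0.8944, 0.0000, 0.0000, -0.4472).
e_1·c_2 = (-0.8944)·(-2) + 0.0000·0 + 0.0000·(-4) + (-0.4472)·(-2) = 2.6833.
u_2 = c_2 − 2.6833·e_1 = (0.4000, 0.0000, -4.0000, -0.8000).
‖u_2‖ = 4.0988, so e_2 = (0.0976, 0.0000, -0.9759, -0.1952).
Qᵀb = (1.7889, 0.2928).
Back-substitute: x_2 = 0.2928/4.0988 = 0.0714.
x_1 = (1.7889 − 2.6833·0.0714)/2.2361 = 0.7143.

x = (0.7143, 0.0714)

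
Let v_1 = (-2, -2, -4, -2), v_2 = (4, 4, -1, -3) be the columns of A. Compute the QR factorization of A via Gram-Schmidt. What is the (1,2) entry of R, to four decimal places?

v_1 = (-2, -2, -4, -2); ‖v_1‖ = 5.2915, so e_1 = (-0.3780, -0.3780, -0.7559, -0.3780).
r_{12} = e_1·v_2 = -1.1339.

r_{12} = -1.1339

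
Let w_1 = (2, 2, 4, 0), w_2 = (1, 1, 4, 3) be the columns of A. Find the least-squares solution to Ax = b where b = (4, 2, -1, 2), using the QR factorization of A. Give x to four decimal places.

w_1 = (2, 2, 4, 0); ‖w_1‖ = 4.8990, so q_1 = (0.4082, 0.4082, 0.8165, 0.0000).
q_1·w_2 = 0.4082·1 + 0.4082·1 + 0.8165·4 + 0.0000·3 = 4.0825.
u_2 = w_2 − 4.0825·q_1 = (-0.6667, -0.6667, 0.6667, 3.0000).
‖u_2‖ = 3.2146, so q_2 = (-0.2074, -0.2074, 0.2074, 0.9333).
Qᵀb = (1.6330, 0.4148).
Back-substitute: x_2 = 0.4148/3.2146 = 0.1290.
x_1 = (1.6330 − 4.0825·0.1290)/4.8990 = 0.2258.

x = (0.2258, 0.1290)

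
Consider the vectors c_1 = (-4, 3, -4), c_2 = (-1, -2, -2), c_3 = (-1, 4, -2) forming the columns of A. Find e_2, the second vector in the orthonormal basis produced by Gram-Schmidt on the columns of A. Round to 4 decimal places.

e_2 = (-0.1455, -0.8558, -0.4964)

e_1 = c_1/‖c_1‖ = (-4, 3, -4)/6.4031 = (-0.6247, 0.4685, -0.6247).
r_{12} = e_1·c_2 = 0.9370.
u_2 = c_2 − 0.9370·e_1 = (-0.4146, -2.4390, -1.4146).
‖u_2‖ = 2.8499, so e_2 = (-0.1455, -0.8558, -0.4964).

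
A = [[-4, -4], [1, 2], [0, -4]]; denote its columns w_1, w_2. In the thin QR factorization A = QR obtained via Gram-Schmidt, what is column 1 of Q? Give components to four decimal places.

q_1 = (-0.9701, 0.2425, 0.0000)

w_1 = (-4, 1, 0); ‖w_1‖ = 4.1231, so q_1 = (-0.9701, 0.2425, 0.0000).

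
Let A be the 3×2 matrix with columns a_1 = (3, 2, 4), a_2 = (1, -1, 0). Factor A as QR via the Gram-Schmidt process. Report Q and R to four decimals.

e_1 = a_1/‖a_1‖ = (3, 2, 4)/5.3852 = (0.5571, 0.3714, 0.7428).
r_{12} = e_1·a_2 = 0.1857.
u_2 = a_2 − 0.1857·e_1 = (0.8966, -1.0690, -0.1379).
‖u_2‖ = 1.4020, so e_2 = (0.6395, -0.7625, -0.0984).

Q = [[0.5571, 0.6395], [0.3714, -0.7625], [0.7428, -0.0984]], R = [[5.3852, 0.1857], [0.0000, 1.4020]]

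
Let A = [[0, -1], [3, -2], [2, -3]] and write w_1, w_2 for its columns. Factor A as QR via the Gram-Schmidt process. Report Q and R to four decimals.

Q = [[0.0000, -0.5849], [0.8321, 0.4499], [0.5547, -0.6749]], R = [[3.6056, -3.3282], [0.0000, 1.7097]]

w_1 = (0, 3, 2); ‖w_1‖ = 3.6056, so e_1 = (0.0000, 0.8321, 0.5547).
e_1·w_2 = 0.0000·(-1) + 0.8321·(-2) + 0.5547·(-3) = -3.3282.
u_2 = w_2 + 3.3282·e_1 = (-1.0000, 0.7692, -1.1538).
‖u_2‖ = 1.7097, so e_2 = (-0.5849, 0.4499, -0.6749).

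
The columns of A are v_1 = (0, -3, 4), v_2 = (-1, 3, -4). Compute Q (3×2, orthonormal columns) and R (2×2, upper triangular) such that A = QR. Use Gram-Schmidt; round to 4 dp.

v_1 = (0, -3, 4); ‖v_1‖ = 5.0000, so e_1 = (0.0000, -0.6000, 0.8000).
e_1·v_2 = 0.0000·(-1) + (-0.6000)·3 + 0.8000·(-4) = -5.0000.
u_2 = v_2 + 5.0000·e_1 = (-1.0000, 0.0000, 0.0000).
‖u_2‖ = 1.0000, so e_2 = (-1.0000, 0.0000, 0.0000).

Q = [[0.0000, -1.0000], [-0.6000, 0.0000], [0.8000, 0.0000]], R = [[5.0000, -5.0000], [0.0000, 1.0000]]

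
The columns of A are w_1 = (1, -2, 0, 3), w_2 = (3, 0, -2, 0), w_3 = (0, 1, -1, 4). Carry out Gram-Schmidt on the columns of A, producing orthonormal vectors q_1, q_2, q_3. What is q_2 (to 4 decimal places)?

w_1 = (1, -2, 0, 3); ‖w_1‖ = 3.7417, so q_1 = (0.2673, -0.5345, 0.0000, 0.8018).
q_1·w_2 = 0.2673·3 + (-0.5345)·0 + 0.0000·(-2) + 0.8018·0 = 0.8018.
u_2 = w_2 − 0.8018·q_1 = (2.7857, 0.4286, -2.0000, -0.6429).
‖u_2‖ = 3.5153, so q_2 = (0.7925, 0.1219, -0.5689, -0.1829).

q_2 = (0.7925, 0.1219, -0.5689, -0.1829)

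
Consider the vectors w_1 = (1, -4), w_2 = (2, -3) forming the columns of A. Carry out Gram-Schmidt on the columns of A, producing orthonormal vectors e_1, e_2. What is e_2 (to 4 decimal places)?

e_2 = (0.9701, 0.2425)

e_1 = w_1/‖w_1‖ = (1, -4)/4.1231 = (0.2425, -0.9701).
r_{12} = e_1·w_2 = 3.3955.
u_2 = w_2 − 3.3955·e_1 = (1.1765, 0.2941).
‖u_2‖ = 1.2127, so e_2 = (0.9701, 0.2425).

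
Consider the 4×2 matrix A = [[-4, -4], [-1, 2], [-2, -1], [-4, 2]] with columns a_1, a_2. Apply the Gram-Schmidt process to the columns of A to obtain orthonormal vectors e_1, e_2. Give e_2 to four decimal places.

e_2 = (-0.6499, 0.4594, -0.1177, 0.5939)

e_1 = a_1/‖a_1‖ = (-4, -1, -2, -4)/6.0828 = (-0.6576, -0.1644, -0.3288, -0.6576).
r_{12} = e_1·a_2 = 1.3152.
u_2 = a_2 − 1.3152·e_1 = (-3.1351, 2.2162, -0.5676, 2.8649).
‖u_2‖ = 4.8239, so e_2 = (-0.6499, 0.4594, -0.1177, 0.5939).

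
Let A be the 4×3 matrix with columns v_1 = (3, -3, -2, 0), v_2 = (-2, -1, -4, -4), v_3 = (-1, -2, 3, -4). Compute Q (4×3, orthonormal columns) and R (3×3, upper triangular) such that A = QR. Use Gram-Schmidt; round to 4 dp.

e_1 = v_1/‖v_1‖ = (3, -3, -2, 0)/4.6904 = (0.6396, -0.6396, -0.4264, 0.0000).
r_{12} = e_1·v_2 = 1.0660.
u_2 = v_2 − 1.0660·e_1 = (-2.6818, -0.3182, -3.5455, -4.0000).
‖u_2‖ = 5.9886, so e_2 = (-0.4478, -0.0531, -0.5920, -0.6679).
r_{13} = e_1·v_3 = -0.6396; r_{23} = e_2·v_3 = 1.4497.
u_3 = v_3 + 0.6396·e_1 − 1.4497·e_2 = (0.0583, -2.3321, 3.5856, -3.0317).
‖u_3‖ = 5.2430, so e_3 = (0.0111, -0.4448, 0.6839, -0.5782).

Q = [[0.6396, -0.4478, 0.0111], [-0.6396, -0.0531, -0.4448], [-0.4264, -0.5920, 0.6839], [0.0000, -0.6679, -0.5782]], R = [[4.6904, 1.0660, -0.6396], [0.0000, 5.9886, 1.4497], [0.0000, 0.0000, 5.2430]]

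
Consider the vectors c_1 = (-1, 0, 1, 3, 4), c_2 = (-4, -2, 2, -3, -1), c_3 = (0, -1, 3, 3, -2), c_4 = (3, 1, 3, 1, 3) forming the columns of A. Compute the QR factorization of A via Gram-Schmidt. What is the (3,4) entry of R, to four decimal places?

r_{34} = 0.7241

c_1 = (-1, 0, 1, 3, 4); ‖c_1‖ = 5.1962, so q_1 = (-0.1925, 0.0000, 0.1925, 0.5774, 0.7698).
q_1·c_2 = (-0.1925)·(-4) + 0.0000·(-2) + 0.1925·2 + 0.5774·(-3) + 0.7698·(-1) = -1.3472.
u_2 = c_2 + 1.3472·q_1 = (-4.2593, -2.0000, 2.2593, -2.2222, 0.0370).
‖u_2‖ = 5.6732, so q_2 = (-0.7508, -0.3525, 0.3982, -0.3917, 0.0065).
q_1·c_3 = (-0.1925)·0 + 0.0000·(-1) + 0.1925·3 + 0.5774·3 + 0.7698·(-2) = 0.7698; q_2·c_3 = (-0.7508)·0 + (-0.3525)·(-1) + 0.3982·3 + (-0.3917)·3 + 0.0065·(-2) = 0.3591.
u_3 = c_3 − 0.7698·q_1 − 0.3591·q_2 = (0.4177, -0.8734, 2.7089, 2.6962, -2.5949).
‖u_3‖ = 4.7200, so q_3 = (0.0885, -0.1850, 0.5739, 0.5712, -0.5498).
r_{34} = q_3·c_4 = 0.7241.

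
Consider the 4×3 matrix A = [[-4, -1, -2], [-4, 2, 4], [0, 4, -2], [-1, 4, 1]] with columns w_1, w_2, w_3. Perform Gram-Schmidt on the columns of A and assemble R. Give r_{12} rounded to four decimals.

e_1 = w_1/‖w_1‖ = (-4, -4, 0, -1)/5.7446 = (-0.6963, -0.6963, 0.0000, -0.1741).
r_{12} = e_1·w_2 = -1.3926.

r_{12} = -1.3926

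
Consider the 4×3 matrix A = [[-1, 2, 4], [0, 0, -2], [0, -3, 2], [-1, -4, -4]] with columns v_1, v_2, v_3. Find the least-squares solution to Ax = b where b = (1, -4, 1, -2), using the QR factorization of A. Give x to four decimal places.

x = (0.7063, -0.2063, 0.6429)

v_1 = (-1, 0, 0, -1); ‖v_1‖ = 1.4142, so e_1 = (-0.7071, 0.0000, 0.0000, -0.7071).
e_1·v_2 = (-0.7071)·2 + 0.0000·0 + 0.0000·(-3) + (-0.7071)·(-4) = 1.4142.
u_2 = v_2 − 1.4142·e_1 = (3.0000, 0.0000, -3.0000, -3.0000).
‖u_2‖ = 5.1962, so e_2 = (0.5774, 0.0000, -0.5774, -0.5774).
e_1·v_3 = (-0.7071)·4 + 0.0000·(-2) + 0.0000·2 + (-0.7071)·(-4) = 0.0000; e_2·v_3 = 0.5774·4 + 0.0000·(-2) + (-0.5774)·2 + (-0.5774)·(-4) = 3.4641.
u_3 = v_3 + 0.0000·e_1 − 3.4641·e_2 = (2.0000, -2.0000, 4.0000, -2.0000).
‖u_3‖ = 5.2915, so e_3 = (0.3780, -0.3780, 0.7559, -0.3780).
Qᵀb = (0.7071, 1.1547, 3.4017).
Back-substitute: x_3 = 3.4017/5.2915 = 0.6429.
x_2 = (1.1547 − 3.4641·0.6429)/5.1962 = -0.2063.
x_1 = (0.7071 − 1.4142·(-0.2063) + 0.0000·0.6429)/1.4142 = 0.7063.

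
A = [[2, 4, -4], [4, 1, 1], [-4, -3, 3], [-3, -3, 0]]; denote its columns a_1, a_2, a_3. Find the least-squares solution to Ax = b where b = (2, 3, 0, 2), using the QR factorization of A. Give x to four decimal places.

a_1 = (2, 4, -4, -3); ‖a_1‖ = 6.7082, so e_1 = (0.2981, 0.5963, -0.5963, -0.4472).
e_1·a_2 = 0.2981·4 + 0.5963·1 + (-0.5963)·(-3) + (-0.4472)·(-3) = 4.9193.
u_2 = a_2 − 4.9193·e_1 = (2.5333, -1.9333, -0.0667, -0.8000).
‖u_2‖ = 3.2863, so e_2 = (0.7709, -0.5883, -0.0203, -0.2434).
e_1·a_3 = 0.2981·(-4) + 0.5963·1 + (-0.5963)·3 + (-0.4472)·0 = -2.3851; e_2·a_3 = 0.7709·(-4) + (-0.5883)·1 + (-0.0203)·3 + (-0.2434)·0 = -3.7326.
u_3 = a_3 + 2.3851·e_1 + 3.7326·e_2 = (-0.4115, 0.2263, 1.5021, -1.9753).
‖u_3‖ = 2.5256, so e_3 = (-0.1629, 0.0896, 0.5947, -0.7821).
Qᵀb = (1.4907, -0.7100, -1.6213).
Back-substitute: x_3 = -1.6213/2.5256 = -0.6419.
x_2 = (-0.7100 + 3.7326·(-0.6419))/3.2863 = -0.9452.
x_1 = (1.4907 − 4.9193·(-0.9452) + 2.3851·(-0.6419))/6.7082 = 0.6871.

x = (0.6871, -0.9452, -0.6419)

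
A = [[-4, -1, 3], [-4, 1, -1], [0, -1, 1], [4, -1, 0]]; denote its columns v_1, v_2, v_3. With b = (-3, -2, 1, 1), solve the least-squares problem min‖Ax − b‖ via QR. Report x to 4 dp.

x = (0.3750, -0.5000, -0.5000)

v_1 = (-4, -4, 0, 4); ‖v_1‖ = 6.9282, so e_1 = (-0.5774, -0.5774, 0.0000, 0.5774).
e_1·v_2 = (-0.5774)·(-1) + (-0.5774)·1 + 0.0000·(-1) + 0.5774·(-1) = -0.5774.
u_2 = v_2 + 0.5774·e_1 = (-1.3333, 0.6667, -1.0000, -0.6667).
‖u_2‖ = 1.9149, so e_2 = (-0.6963, 0.3482, -0.5222, -0.3482).
e_1·v_3 = (-0.5774)·3 + (-0.5774)·(-1) + 0.0000·1 + 0.5774·0 = -1.1547; e_2·v_3 = (-0.6963)·3 + 0.3482·(-1) + (-0.5222)·1 + (-0.3482)·0 = -2.9593.
u_3 = v_3 + 1.1547·e_1 + 2.9593·e_2 = (0.2727, -0.6364, -0.5455, -0.3636).
‖u_3‖ = 0.9535, so e_3 = (0.2860, -0.6674, -0.5721, -0.3814).
Qᵀb = (3.4641, 0.5222, -0.4767).
Back-substitute: x_3 = -0.4767/0.9535 = -0.5000.
x_2 = (0.5222 + 2.9593·(-0.5000))/1.9149 = -0.5000.
x_1 = (3.4641 + 0.5774·(-0.5000) + 1.1547·(-0.5000))/6.9282 = 0.3750.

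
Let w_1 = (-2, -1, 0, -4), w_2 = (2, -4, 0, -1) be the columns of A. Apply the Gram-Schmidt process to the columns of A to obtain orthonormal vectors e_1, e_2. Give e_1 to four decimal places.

e_1 = (-0.4364, -0.2182, 0.0000, -0.8729)

w_1 = (-2, -1, 0, -4); ‖w_1‖ = 4.5826, so e_1 = (-0.4364, -0.2182, 0.0000, -0.8729).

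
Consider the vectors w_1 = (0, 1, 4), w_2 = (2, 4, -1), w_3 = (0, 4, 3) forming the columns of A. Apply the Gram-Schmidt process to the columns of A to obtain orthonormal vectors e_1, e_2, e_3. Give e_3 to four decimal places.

e_3 = (-0.8997, 0.4234, -0.1059)

e_1 = w_1/‖w_1‖ = (0, 1, 4)/4.1231 = (0.0000, 0.2425, 0.9701).
r_{12} = e_1·w_2 = 0.0000.
u_2 = w_2 + 0.0000·e_1 = (2.0000, 4.0000, -1.0000).
‖u_2‖ = 4.5826, so e_2 = (0.4364, 0.8729, -0.2182).
r_{13} = e_1·w_3 = 3.8806; r_{23} = e_2·w_3 = 2.8368.
u_3 = w_3 − 3.8806·e_1 − 2.8368·e_2 = (-1.2381, 0.5826, -0.1457).
‖u_3‖ = 1.3761, so e_3 = (-0.8997, 0.4234, -0.1059).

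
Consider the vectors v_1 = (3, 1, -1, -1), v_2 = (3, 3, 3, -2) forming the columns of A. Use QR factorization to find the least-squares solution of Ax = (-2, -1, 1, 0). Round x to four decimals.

v_1 = (3, 1, -1, -1); ‖v_1‖ = 3.4641, so e_1 = (0.8660, 0.2887, -0.2887, -0.2887).
e_1·v_2 = 0.8660·3 + 0.2887·3 + (-0.2887)·3 + (-0.2887)·(-2) = 3.1754.
u_2 = v_2 − 3.1754·e_1 = (0.2500, 2.0833, 3.9167, -1.0833).
‖u_2‖ = 4.5735, so e_2 = (0.0547, 0.4555, 0.8564, -0.2369).
Qᵀb = (-2.3094, 0.2915).
Back-substitute: x_2 = 0.2915/4.5735 = 0.0637.
x_1 = (-2.3094 − 3.1754·0.0637)/3.4641 = -0.7251.

x = (-0.7251, 0.0637)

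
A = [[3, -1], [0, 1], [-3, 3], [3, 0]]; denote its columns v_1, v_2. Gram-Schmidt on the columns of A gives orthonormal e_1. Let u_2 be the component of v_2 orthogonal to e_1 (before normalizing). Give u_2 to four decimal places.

v_1 = (3, 0, -3, 3); ‖v_1‖ = 5.1962, so e_1 = (0.5774, 0.0000, -0.5774, 0.5774).
e_1·v_2 = 0.5774·(-1) + 0.0000·1 + (-0.5774)·3 + 0.5774·0 = -2.3094.
u_2 = v_2 + 2.3094·e_1 = (0.3333, 1.0000, 1.6667, 1.3333).

u_2 = (0.3333, 1.0000, 1.6667, 1.3333)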